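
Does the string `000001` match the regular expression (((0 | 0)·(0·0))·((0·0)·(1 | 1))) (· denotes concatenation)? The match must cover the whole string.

yes

Split as 000·001: ((0|0)·(0·0)) matches 000 and ((0·0)·(1|1)) matches 001.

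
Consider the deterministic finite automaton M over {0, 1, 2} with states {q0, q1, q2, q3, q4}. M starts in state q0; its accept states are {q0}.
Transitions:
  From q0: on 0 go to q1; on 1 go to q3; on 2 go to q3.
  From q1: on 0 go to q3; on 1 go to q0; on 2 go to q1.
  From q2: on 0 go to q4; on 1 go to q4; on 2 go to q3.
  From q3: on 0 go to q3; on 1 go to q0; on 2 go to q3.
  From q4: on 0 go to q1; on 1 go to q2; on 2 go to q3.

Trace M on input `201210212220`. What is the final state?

q0 --2--> q3
q3 --0--> q3
q3 --1--> q0
q0 --2--> q3
q3 --1--> q0
q0 --0--> q1
q1 --2--> q1
q1 --1--> q0
q0 --2--> q3
q3 --2--> q3
q3 --2--> q3
q3 --0--> q3

q3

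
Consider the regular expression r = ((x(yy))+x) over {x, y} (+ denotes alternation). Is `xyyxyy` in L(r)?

no

Neither (x(yy)) nor x matches xyyxyy.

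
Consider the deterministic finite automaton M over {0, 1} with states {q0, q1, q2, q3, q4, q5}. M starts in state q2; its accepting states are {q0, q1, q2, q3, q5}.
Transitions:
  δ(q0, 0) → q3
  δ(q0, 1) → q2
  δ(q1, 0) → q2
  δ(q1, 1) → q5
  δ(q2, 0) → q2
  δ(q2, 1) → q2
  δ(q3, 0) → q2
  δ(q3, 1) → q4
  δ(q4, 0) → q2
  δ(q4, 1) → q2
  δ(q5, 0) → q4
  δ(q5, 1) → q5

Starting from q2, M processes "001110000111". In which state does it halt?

q2

q2 --0--> q2
q2 --0--> q2
q2 --1--> q2
q2 --1--> q2
q2 --1--> q2
q2 --0--> q2
q2 --0--> q2
q2 --0--> q2
q2 --0--> q2
q2 --1--> q2
q2 --1--> q2
q2 --1--> q2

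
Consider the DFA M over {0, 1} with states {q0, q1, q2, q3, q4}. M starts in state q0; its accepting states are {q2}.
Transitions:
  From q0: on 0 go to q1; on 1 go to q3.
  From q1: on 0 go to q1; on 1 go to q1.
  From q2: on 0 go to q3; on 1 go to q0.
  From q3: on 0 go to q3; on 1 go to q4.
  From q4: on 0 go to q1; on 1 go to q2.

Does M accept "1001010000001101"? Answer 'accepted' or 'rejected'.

rejected

q0 --1--> q3
q3 --0--> q3
q3 --0--> q3
q3 --1--> q4
q4 --0--> q1
q1 --1--> q1
q1 --0--> q1
q1 --0--> q1
q1 --0--> q1
q1 --0--> q1
q1 --0--> q1
q1 --0--> q1
q1 --1--> q1
q1 --1--> q1
q1 --0--> q1
q1 --1--> q1
End in state q1, which is not an accepting state.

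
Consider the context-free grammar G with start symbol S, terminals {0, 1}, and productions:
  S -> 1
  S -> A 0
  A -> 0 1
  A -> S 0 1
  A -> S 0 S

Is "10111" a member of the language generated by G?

no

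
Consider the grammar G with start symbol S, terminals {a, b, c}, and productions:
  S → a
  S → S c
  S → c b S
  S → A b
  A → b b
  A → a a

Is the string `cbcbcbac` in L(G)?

S ⇒ cbS ⇒ cbSc ⇒ cbcbSc ⇒ cbcbcbSc ⇒ cbcbcbac

yes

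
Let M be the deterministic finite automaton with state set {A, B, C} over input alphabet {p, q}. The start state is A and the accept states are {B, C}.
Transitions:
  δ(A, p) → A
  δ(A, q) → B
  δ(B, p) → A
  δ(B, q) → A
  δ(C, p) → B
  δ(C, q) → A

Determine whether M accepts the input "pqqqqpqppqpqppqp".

rejected

A --p--> A
A --q--> B
B --q--> A
A --q--> B
B --q--> A
A --p--> A
A --q--> B
B --p--> A
A --p--> A
A --q--> B
B --p--> A
A --q--> B
B --p--> A
A --p--> A
A --q--> B
B --p--> A
End in state A, which is not an accepting state.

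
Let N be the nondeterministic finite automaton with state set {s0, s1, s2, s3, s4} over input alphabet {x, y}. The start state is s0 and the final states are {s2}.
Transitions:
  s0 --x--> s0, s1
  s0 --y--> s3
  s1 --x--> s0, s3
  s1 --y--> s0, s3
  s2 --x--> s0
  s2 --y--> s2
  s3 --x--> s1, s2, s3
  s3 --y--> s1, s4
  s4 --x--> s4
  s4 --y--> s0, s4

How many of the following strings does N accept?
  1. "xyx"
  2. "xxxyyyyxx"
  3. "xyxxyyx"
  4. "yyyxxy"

"xyx": accepted
"xxxyyyyxx": accepted
"xyxxyyx": accepted
"yyyxxy": accepted

4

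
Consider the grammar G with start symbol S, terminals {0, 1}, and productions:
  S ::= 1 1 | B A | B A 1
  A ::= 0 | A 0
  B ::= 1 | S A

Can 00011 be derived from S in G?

no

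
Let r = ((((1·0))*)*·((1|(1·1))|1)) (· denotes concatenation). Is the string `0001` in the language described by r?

no

No split of 0001 into u·v has (((1·0))*)* matching u and ((1|(1·1))|1) matching v.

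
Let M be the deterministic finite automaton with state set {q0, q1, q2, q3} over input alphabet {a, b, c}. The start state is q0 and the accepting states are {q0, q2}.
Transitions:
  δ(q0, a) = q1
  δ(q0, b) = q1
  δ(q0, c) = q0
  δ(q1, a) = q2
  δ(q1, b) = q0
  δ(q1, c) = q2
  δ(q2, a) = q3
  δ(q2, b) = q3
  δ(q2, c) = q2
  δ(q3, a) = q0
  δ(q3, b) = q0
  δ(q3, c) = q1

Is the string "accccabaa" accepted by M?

q0 --a--> q1
q1 --c--> q2
q2 --c--> q2
q2 --c--> q2
q2 --c--> q2
q2 --a--> q3
q3 --b--> q0
q0 --a--> q1
q1 --a--> q2
End in state q2, which is an accepting state.

accepted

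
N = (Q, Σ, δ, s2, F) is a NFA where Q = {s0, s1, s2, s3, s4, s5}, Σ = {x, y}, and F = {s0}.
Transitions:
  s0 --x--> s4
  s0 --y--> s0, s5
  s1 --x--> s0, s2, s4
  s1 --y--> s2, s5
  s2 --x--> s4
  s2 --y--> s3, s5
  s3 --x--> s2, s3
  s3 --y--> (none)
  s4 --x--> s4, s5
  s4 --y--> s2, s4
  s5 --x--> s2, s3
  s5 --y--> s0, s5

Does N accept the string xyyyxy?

Start: {s2}
read x: {s4}
read y: {s2, s4}
read y: {s2, s3, s4, s5}
read y: {s0, s2, s3, s4, s5}
read x: {s2, s3, s4, s5}
read y: {s0, s2, s3, s4, s5}
Reachable ∩ accepting = {s0} — nonempty.

accepted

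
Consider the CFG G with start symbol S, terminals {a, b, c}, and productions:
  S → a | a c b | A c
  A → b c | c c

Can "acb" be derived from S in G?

S ⇒ acb

yes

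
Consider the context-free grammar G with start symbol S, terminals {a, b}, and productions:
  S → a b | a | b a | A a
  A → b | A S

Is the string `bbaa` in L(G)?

yes

S ⇒ Aa ⇒ ASa ⇒ bSa ⇒ bbaa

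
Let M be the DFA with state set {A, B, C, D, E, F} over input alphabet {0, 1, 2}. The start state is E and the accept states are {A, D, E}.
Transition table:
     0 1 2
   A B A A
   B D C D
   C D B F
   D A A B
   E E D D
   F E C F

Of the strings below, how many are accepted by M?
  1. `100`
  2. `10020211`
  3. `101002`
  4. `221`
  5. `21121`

2

`100`: rejected
`10020211`: accepted
`101002`: rejected
`221`: rejected
`21121`: accepted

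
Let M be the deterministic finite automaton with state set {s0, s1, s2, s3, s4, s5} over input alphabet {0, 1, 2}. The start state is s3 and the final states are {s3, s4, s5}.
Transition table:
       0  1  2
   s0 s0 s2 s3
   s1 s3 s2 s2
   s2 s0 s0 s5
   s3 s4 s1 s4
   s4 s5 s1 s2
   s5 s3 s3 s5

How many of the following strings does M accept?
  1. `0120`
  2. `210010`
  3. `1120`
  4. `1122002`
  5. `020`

2

`0120`: rejected
`210010`: accepted
`1120`: accepted
`1122002`: rejected
`020`: rejected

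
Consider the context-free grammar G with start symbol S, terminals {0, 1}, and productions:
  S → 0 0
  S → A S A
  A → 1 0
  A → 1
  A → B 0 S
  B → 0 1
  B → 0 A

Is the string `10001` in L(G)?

yes

S ⇒ ASA ⇒ 10SA ⇒ 1000A ⇒ 10001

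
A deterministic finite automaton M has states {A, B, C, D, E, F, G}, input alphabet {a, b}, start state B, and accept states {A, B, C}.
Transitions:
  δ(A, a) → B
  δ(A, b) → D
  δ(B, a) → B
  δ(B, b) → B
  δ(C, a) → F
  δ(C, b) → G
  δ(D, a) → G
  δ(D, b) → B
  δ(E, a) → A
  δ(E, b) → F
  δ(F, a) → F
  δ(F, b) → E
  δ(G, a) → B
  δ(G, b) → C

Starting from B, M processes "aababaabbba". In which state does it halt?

B --a--> B
B --a--> B
B --b--> B
B --a--> B
B --b--> B
B --a--> B
B --a--> B
B --b--> B
B --b--> B
B --b--> B
B --a--> B

B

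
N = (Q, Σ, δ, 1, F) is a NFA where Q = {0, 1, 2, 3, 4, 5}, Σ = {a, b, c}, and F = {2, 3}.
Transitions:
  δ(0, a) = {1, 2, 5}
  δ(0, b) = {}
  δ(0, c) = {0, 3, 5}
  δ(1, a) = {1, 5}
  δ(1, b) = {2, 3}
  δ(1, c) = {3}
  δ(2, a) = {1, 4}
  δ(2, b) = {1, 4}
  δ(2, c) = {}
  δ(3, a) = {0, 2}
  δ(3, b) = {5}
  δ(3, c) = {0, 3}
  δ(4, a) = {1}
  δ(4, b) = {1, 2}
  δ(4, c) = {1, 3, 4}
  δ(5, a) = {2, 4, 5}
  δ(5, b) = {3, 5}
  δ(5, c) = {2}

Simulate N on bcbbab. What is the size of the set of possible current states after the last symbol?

5

Start: {1}
read b: {2, 3}
read c: {0, 3}
read b: {5}
read b: {3, 5}
read a: {0, 2, 4, 5}
read b: {1, 2, 3, 4, 5}
Final reachable set {1, 2, 3, 4, 5} has 5 states.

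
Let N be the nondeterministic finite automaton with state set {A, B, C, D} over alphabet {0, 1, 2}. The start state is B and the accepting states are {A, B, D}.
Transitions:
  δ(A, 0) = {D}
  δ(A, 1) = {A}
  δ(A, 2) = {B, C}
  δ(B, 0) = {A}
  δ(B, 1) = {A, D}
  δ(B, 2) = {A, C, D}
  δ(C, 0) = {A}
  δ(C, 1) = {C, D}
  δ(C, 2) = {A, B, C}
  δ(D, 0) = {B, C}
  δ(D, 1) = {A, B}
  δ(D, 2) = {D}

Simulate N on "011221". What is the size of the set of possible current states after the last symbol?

4

Start: {B}
read 0: {A}
read 1: {A}
read 1: {A}
read 2: {B, C}
read 2: {A, B, C, D}
read 1: {A, B, C, D}
Final reachable set {A, B, C, D} has 4 states.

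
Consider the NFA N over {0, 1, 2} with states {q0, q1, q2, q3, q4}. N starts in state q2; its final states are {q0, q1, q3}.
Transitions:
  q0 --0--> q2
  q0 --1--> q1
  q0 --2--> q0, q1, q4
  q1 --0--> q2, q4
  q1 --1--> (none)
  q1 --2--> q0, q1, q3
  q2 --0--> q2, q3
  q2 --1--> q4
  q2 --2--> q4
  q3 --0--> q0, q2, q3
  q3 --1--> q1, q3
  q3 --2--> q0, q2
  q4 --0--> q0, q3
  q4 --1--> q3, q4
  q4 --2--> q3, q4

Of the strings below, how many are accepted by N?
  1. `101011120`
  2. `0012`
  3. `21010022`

`101011120`: accepted
`0012`: accepted
`21010022`: accepted

3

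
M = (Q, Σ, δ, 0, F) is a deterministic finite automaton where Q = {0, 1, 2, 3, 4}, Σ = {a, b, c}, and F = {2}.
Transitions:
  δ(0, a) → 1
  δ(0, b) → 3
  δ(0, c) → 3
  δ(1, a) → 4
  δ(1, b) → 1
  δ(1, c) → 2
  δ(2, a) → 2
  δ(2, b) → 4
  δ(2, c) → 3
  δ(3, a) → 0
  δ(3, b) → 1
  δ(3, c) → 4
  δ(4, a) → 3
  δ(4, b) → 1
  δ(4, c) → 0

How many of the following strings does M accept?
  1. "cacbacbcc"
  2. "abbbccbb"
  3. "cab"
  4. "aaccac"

"cacbacbcc": rejected
"abbbccbb": rejected
"cab": rejected
"aaccac": rejected

0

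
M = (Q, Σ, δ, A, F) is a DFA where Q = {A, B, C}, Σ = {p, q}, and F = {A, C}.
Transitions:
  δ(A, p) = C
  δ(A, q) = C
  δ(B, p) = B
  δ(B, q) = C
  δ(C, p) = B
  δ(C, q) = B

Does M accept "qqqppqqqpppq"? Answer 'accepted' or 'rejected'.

A --q--> C
C --q--> B
B --q--> C
C --p--> B
B --p--> B
B --q--> C
C --q--> B
B --q--> C
C --p--> B
B --p--> B
B --p--> B
B --q--> C
End in state C, which is an accepting state.

accepted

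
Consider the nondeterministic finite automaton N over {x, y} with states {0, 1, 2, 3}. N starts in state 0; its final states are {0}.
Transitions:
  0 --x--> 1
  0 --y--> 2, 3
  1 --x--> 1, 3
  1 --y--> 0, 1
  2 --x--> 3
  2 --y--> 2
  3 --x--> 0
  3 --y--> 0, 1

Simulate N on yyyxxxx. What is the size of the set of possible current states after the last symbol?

3

Start: {0}
read y: {2, 3}
read y: {0, 1, 2}
read y: {0, 1, 2, 3}
read x: {0, 1, 3}
read x: {0, 1, 3}
read x: {0, 1, 3}
read x: {0, 1, 3}
Final reachable set {0, 1, 3} has 3 states.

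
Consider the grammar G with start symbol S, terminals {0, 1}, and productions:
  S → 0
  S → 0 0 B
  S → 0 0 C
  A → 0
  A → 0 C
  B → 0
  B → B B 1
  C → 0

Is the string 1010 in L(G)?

no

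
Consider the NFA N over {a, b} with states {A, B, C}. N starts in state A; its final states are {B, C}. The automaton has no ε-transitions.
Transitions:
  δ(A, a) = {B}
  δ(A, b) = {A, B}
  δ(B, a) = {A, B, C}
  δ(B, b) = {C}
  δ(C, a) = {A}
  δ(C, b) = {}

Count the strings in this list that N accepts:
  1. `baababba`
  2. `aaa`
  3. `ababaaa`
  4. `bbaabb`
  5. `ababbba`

`baababba`: accepted
`aaa`: accepted
`ababaaa`: accepted
`bbaabb`: accepted
`ababbba`: accepted

5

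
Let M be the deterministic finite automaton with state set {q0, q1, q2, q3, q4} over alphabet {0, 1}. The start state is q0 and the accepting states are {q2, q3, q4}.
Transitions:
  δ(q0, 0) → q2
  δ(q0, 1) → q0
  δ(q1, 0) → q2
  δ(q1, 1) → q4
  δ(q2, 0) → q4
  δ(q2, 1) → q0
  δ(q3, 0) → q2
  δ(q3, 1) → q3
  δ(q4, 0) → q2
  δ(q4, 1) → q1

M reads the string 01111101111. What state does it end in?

q0

q0 --0--> q2
q2 --1--> q0
q0 --1--> q0
q0 --1--> q0
q0 --1--> q0
q0 --1--> q0
q0 --0--> q2
q2 --1--> q0
q0 --1--> q0
q0 --1--> q0
q0 --1--> q0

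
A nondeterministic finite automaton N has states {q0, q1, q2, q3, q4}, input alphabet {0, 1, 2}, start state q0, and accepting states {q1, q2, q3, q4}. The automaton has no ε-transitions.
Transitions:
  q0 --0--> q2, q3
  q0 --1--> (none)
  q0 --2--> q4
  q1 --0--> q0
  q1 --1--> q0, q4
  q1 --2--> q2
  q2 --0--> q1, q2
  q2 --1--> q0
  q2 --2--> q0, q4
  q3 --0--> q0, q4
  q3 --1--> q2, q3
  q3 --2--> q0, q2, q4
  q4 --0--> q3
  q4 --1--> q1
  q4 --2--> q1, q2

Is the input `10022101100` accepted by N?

Start: {q0}
read 1: {}
The reachable set is empty and stays empty for the remaining 10 symbols.
Reachable ∩ accepting = {} — empty.

rejected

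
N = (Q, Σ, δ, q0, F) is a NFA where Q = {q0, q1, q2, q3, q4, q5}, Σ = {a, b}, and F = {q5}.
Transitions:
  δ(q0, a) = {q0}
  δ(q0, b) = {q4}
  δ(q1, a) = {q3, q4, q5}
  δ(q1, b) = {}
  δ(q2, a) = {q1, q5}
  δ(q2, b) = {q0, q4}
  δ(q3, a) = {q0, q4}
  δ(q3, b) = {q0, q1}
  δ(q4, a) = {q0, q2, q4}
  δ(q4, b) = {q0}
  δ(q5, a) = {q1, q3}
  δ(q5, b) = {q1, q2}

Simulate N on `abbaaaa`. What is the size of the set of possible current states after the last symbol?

Start: {q0}
read a: {q0}
read b: {q4}
read b: {q0}
read a: {q0}
read a: {q0}
read a: {q0}
read a: {q0}
Final reachable set {q0} has 1 state.

1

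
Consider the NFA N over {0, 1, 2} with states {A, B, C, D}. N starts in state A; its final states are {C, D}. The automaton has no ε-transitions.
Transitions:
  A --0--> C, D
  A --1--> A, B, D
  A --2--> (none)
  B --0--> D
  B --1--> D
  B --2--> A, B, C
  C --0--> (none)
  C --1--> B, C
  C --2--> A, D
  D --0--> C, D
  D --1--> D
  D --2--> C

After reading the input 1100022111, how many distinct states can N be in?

Start: {A}
read 1: {A, B, D}
read 1: {A, B, D}
read 0: {C, D}
read 0: {C, D}
read 0: {C, D}
read 2: {A, C, D}
read 2: {A, C, D}
read 1: {A, B, C, D}
read 1: {A, B, C, D}
read 1: {A, B, C, D}
Final reachable set {A, B, C, D} has 4 states.

4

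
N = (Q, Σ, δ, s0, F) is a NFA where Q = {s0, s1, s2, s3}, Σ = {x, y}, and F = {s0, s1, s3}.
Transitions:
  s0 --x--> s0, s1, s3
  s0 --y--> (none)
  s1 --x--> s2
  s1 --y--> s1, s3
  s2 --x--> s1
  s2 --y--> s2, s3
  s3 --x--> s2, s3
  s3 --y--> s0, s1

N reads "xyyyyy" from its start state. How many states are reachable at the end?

3

Start: {s0}
read x: {s0, s1, s3}
read y: {s0, s1, s3}
read y: {s0, s1, s3}
read y: {s0, s1, s3}
read y: {s0, s1, s3}
read y: {s0, s1, s3}
Final reachable set {s0, s1, s3} has 3 states.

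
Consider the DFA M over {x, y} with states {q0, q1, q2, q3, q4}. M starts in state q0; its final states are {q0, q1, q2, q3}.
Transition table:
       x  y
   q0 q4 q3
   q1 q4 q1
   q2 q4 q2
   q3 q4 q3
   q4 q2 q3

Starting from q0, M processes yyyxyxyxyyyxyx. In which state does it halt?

q0 --y--> q3
q3 --y--> q3
q3 --y--> q3
q3 --x--> q4
q4 --y--> q3
q3 --x--> q4
q4 --y--> q3
q3 --x--> q4
q4 --y--> q3
q3 --y--> q3
q3 --y--> q3
q3 --x--> q4
q4 --y--> q3
q3 --x--> q4

q4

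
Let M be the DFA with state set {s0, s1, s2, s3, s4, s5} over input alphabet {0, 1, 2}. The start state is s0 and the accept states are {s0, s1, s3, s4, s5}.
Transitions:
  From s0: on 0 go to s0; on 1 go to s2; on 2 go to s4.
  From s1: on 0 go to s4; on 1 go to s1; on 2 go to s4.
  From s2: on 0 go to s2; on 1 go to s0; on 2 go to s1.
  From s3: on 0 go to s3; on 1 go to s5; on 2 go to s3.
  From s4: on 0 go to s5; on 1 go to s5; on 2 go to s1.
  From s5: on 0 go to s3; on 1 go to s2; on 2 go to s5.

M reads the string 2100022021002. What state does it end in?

s3

s0 --2--> s4
s4 --1--> s5
s5 --0--> s3
s3 --0--> s3
s3 --0--> s3
s3 --2--> s3
s3 --2--> s3
s3 --0--> s3
s3 --2--> s3
s3 --1--> s5
s5 --0--> s3
s3 --0--> s3
s3 --2--> s3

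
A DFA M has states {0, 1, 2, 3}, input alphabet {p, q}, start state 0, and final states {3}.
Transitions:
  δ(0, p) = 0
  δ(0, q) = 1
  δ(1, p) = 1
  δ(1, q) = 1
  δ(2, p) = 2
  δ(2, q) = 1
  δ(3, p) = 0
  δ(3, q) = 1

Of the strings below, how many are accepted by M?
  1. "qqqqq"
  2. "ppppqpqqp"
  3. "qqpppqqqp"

"qqqqq": rejected
"ppppqpqqp": rejected
"qqpppqqqp": rejected

0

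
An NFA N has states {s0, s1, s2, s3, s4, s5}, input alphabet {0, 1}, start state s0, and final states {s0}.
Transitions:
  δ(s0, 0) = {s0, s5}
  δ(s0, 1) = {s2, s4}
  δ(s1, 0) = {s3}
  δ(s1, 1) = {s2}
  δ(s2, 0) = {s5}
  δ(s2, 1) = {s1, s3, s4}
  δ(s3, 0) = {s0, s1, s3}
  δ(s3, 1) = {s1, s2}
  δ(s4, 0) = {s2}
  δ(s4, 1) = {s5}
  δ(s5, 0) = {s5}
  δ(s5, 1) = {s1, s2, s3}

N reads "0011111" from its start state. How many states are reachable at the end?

5

Start: {s0}
read 0: {s0, s5}
read 0: {s0, s5}
read 1: {s1, s2, s3, s4}
read 1: {s1, s2, s3, s4, s5}
read 1: {s1, s2, s3, s4, s5}
read 1: {s1, s2, s3, s4, s5}
read 1: {s1, s2, s3, s4, s5}
Final reachable set {s1, s2, s3, s4, s5} has 5 states.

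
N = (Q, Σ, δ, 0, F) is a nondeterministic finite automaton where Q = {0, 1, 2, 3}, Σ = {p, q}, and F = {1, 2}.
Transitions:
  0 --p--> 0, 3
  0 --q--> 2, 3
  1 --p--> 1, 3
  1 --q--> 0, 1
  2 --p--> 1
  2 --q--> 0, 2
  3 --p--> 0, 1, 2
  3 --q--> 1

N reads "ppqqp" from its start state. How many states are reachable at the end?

Start: {0}
read p: {0, 3}
read p: {0, 1, 2, 3}
read q: {0, 1, 2, 3}
read q: {0, 1, 2, 3}
read p: {0, 1, 2, 3}
Final reachable set {0, 1, 2, 3} has 4 states.

4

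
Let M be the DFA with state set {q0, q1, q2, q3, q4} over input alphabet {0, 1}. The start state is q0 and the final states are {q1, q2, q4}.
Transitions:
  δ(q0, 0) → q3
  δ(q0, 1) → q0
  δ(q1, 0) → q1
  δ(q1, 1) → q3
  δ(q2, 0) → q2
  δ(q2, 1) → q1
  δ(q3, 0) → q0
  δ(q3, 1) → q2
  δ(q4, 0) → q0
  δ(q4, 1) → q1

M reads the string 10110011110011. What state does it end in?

q0 --1--> q0
q0 --0--> q3
q3 --1--> q2
q2 --1--> q1
q1 --0--> q1
q1 --0--> q1
q1 --1--> q3
q3 --1--> q2
q2 --1--> q1
q1 --1--> q3
q3 --0--> q0
q0 --0--> q3
q3 --1--> q2
q2 --1--> q1

q1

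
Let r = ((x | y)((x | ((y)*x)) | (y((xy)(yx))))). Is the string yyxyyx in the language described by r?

Split as y·yxyyx: (x|y) matches y and ((x|((y)*x))|(y((xy)(yx)))) matches yxyyx.

yes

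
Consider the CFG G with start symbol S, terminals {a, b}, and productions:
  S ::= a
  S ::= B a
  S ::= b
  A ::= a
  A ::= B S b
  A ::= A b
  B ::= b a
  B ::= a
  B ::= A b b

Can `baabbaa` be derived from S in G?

no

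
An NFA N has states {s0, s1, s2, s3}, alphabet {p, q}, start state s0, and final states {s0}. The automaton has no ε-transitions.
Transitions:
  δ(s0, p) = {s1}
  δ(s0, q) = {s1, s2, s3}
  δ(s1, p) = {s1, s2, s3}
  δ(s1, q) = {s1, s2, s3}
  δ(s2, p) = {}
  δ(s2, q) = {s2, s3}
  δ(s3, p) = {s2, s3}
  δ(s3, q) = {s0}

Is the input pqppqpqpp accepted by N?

Start: {s0}
read p: {s1}
read q: {s1, s2, s3}
read p: {s1, s2, s3}
read p: {s1, s2, s3}
read q: {s0, s1, s2, s3}
read p: {s1, s2, s3}
read q: {s0, s1, s2, s3}
read p: {s1, s2, s3}
read p: {s1, s2, s3}
Reachable ∩ accepting = {} — empty.

rejected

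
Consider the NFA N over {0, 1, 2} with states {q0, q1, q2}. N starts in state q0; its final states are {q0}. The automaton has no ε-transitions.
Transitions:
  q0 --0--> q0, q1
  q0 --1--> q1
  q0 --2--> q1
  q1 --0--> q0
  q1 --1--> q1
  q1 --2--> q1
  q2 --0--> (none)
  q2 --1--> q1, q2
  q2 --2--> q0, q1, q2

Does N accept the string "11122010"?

Start: {q0}
read 1: {q1}
read 1: {q1}
read 1: {q1}
read 2: {q1}
read 2: {q1}
read 0: {q0}
read 1: {q1}
read 0: {q0}
Reachable ∩ accepting = {q0} — nonempty.

accepted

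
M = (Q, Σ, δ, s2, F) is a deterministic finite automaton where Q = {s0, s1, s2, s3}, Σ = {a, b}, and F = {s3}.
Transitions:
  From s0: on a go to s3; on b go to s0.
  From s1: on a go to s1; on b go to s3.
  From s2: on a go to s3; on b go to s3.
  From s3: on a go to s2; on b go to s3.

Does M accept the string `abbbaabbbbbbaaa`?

s2 --a--> s3
s3 --b--> s3
s3 --b--> s3
s3 --b--> s3
s3 --a--> s2
s2 --a--> s3
s3 --b--> s3
s3 --b--> s3
s3 --b--> s3
s3 --b--> s3
s3 --b--> s3
s3 --b--> s3
s3 --a--> s2
s2 --a--> s3
s3 --a--> s2
End in state s2, which is not an accepting state.

rejected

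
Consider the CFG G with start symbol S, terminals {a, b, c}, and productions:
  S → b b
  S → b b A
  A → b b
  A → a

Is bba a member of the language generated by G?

yes

S ⇒ bbA ⇒ bba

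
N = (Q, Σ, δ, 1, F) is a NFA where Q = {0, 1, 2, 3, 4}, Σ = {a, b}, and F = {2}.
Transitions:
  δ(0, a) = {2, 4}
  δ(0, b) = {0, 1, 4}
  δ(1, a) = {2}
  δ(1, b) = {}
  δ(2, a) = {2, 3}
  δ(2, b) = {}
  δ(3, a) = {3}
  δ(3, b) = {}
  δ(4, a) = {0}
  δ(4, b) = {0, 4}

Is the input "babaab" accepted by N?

rejected

Start: {1}
read b: {}
The reachable set is empty and stays empty for the remaining 5 symbols.
Reachable ∩ accepting = {} — empty.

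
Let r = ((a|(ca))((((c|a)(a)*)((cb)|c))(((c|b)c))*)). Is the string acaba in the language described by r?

No split of acaba into u·v has (a|(ca)) matching u and ((((c|a)(a)*)((cb)|c))(((c|b)c))*) matching v.

no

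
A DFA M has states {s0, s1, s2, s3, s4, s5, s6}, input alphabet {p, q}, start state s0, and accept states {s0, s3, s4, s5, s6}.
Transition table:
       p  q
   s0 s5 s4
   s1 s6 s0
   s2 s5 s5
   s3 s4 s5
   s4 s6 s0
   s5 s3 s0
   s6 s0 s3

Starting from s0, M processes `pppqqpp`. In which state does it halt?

s0

s0 --p--> s5
s5 --p--> s3
s3 --p--> s4
s4 --q--> s0
s0 --q--> s4
s4 --p--> s6
s6 --p--> s0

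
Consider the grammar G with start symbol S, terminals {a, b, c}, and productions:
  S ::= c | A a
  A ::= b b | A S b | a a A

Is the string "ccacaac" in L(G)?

no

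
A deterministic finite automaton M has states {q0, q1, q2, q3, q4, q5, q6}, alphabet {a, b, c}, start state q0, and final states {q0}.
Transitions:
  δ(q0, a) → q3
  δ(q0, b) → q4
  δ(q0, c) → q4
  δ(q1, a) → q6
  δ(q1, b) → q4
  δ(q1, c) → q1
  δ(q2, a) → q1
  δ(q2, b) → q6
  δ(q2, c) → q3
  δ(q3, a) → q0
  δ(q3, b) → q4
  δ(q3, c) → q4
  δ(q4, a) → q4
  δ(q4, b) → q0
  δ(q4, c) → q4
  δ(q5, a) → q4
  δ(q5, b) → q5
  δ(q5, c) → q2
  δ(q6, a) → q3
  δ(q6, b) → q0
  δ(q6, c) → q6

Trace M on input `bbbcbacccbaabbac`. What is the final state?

q0 --b--> q4
q4 --b--> q0
q0 --b--> q4
q4 --c--> q4
q4 --b--> q0
q0 --a--> q3
q3 --c--> q4
q4 --c--> q4
q4 --c--> q4
q4 --b--> q0
q0 --a--> q3
q3 --a--> q0
q0 --b--> q4
q4 --b--> q0
q0 --a--> q3
q3 --c--> q4

q4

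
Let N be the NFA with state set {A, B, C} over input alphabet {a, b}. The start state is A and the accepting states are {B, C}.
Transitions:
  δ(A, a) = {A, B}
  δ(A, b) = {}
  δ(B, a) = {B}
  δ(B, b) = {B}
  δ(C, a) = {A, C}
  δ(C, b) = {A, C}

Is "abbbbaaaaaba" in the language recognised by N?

Start: {A}
read a: {A, B}
read b: {B}
read b: {B}
read b: {B}
read b: {B}
read a: {B}
read a: {B}
read a: {B}
read a: {B}
read a: {B}
read b: {B}
read a: {B}
Reachable ∩ accepting = {B} — nonempty.

accepted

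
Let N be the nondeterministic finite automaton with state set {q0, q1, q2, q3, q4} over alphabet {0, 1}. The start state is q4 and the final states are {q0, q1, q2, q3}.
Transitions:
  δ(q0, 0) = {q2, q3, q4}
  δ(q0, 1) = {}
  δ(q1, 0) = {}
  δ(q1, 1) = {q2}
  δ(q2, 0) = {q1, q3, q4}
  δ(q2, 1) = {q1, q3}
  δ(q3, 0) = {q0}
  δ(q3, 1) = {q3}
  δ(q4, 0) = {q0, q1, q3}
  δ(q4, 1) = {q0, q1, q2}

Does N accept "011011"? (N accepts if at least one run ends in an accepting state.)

Start: {q4}
read 0: {q0, q1, q3}
read 1: {q2, q3}
read 1: {q1, q3}
read 0: {q0}
read 1: {}
The reachable set is empty and stays empty for the remaining 1 symbol.
Reachable ∩ accepting = {} — empty.

rejected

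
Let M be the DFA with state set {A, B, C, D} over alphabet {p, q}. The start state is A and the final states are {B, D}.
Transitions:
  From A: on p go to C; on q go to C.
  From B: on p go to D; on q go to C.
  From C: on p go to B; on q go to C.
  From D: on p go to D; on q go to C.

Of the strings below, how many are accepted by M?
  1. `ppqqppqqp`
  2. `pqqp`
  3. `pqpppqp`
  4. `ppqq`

`ppqqppqqp`: accepted
`pqqp`: accepted
`pqpppqp`: accepted
`ppqq`: rejected

3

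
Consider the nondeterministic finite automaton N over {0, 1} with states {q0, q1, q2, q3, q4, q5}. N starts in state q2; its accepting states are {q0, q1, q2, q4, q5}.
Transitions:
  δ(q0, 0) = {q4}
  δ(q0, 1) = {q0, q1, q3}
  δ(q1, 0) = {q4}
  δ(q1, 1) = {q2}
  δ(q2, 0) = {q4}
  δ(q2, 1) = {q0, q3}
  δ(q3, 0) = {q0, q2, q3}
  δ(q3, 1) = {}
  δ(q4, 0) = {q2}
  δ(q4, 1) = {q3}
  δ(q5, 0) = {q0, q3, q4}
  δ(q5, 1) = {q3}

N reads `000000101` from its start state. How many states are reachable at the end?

Start: {q2}
read 0: {q4}
read 0: {q2}
read 0: {q4}
read 0: {q2}
read 0: {q4}
read 0: {q2}
read 1: {q0, q3}
read 0: {q0, q2, q3, q4}
read 1: {q0, q1, q3}
Final reachable set {q0, q1, q3} has 3 states.

3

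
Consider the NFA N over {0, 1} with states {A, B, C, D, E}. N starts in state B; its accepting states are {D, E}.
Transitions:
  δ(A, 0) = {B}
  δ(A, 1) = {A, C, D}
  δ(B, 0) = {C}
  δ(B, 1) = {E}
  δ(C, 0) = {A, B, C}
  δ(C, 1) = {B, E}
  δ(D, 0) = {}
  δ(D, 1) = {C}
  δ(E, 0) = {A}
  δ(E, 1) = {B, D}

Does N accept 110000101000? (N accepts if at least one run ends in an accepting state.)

Start: {B}
read 1: {E}
read 1: {B, D}
read 0: {C}
read 0: {A, B, C}
read 0: {A, B, C}
read 0: {A, B, C}
read 1: {A, B, C, D, E}
read 0: {A, B, C}
read 1: {A, B, C, D, E}
read 0: {A, B, C}
read 0: {A, B, C}
read 0: {A, B, C}
Reachable ∩ accepting = {} — empty.

rejected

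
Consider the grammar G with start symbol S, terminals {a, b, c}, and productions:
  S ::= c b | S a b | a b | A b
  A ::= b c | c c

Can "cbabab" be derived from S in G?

S ⇒ Sab ⇒ Sabab ⇒ cbabab

yes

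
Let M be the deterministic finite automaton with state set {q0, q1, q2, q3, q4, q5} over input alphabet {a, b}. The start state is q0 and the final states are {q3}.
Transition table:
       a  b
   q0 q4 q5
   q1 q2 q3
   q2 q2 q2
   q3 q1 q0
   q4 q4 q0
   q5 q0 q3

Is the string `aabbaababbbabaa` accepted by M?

q0 --a--> q4
q4 --a--> q4
q4 --b--> q0
q0 --b--> q5
q5 --a--> q0
q0 --a--> q4
q4 --b--> q0
q0 --a--> q4
q4 --b--> q0
q0 --b--> q5
q5 --b--> q3
q3 --a--> q1
q1 --b--> q3
q3 --a--> q1
q1 --a--> q2
End in state q2, which is not an accepting state.

rejected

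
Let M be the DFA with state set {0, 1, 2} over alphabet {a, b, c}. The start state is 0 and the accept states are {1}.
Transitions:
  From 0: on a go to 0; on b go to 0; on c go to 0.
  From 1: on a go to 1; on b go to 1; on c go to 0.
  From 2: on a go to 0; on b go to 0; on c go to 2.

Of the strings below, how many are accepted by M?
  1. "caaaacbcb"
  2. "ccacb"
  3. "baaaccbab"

"caaaacbcb": rejected
"ccacb": rejected
"baaaccbab": rejected

0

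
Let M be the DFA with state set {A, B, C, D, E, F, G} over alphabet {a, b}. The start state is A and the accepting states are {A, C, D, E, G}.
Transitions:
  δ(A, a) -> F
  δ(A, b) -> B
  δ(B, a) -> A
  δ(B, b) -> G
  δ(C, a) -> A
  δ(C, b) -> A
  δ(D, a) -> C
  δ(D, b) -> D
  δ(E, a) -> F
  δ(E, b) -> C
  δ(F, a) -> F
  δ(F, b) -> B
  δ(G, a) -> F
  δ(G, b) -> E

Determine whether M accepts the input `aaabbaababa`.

accepted

A --a--> F
F --a--> F
F --a--> F
F --b--> B
B --b--> G
G --a--> F
F --a--> F
F --b--> B
B --a--> A
A --b--> B
B --a--> A
End in state A, which is an accepting state.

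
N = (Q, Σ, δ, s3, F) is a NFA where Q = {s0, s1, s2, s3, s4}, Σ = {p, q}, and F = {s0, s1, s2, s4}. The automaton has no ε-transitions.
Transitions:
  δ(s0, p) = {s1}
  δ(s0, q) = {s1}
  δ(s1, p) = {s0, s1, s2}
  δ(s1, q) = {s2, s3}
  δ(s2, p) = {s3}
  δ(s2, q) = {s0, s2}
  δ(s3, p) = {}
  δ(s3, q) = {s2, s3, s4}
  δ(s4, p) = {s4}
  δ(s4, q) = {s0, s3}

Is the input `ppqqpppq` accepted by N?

Start: {s3}
read p: {}
The reachable set is empty and stays empty for the remaining 7 symbols.
Reachable ∩ accepting = {} — empty.

rejected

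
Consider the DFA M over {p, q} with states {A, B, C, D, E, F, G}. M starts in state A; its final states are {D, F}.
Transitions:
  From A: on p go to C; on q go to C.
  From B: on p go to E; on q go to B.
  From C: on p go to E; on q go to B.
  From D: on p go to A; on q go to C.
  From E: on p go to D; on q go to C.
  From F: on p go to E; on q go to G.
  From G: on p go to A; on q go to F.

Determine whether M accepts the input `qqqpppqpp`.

accepted

A --q--> C
C --q--> B
B --q--> B
B --p--> E
E --p--> D
D --p--> A
A --q--> C
C --p--> E
E --p--> D
End in state D, which is an accepting state.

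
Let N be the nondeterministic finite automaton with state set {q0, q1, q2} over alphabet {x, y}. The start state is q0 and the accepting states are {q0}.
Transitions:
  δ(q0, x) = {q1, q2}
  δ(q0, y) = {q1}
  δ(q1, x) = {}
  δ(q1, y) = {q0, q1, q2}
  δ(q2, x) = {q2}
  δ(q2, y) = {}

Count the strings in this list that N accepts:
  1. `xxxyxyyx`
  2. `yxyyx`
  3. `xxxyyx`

`xxxyxyyx`: rejected
`yxyyx`: rejected
`xxxyyx`: rejected

0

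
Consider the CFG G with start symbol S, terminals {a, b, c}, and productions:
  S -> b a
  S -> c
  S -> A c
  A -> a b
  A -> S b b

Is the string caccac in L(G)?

no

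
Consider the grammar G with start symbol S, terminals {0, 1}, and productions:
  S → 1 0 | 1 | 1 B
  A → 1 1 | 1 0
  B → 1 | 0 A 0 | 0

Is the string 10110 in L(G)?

yes

S ⇒ 1B ⇒ 10A0 ⇒ 10110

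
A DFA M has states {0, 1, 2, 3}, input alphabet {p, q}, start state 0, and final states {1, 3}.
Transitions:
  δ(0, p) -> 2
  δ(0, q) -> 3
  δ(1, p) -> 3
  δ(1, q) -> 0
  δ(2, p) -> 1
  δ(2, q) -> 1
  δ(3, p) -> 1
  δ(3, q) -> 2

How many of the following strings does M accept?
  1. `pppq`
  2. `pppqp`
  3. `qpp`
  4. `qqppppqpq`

`pppq`: rejected
`pppqp`: accepted
`qpp`: accepted
`qqppppqpq`: rejected

2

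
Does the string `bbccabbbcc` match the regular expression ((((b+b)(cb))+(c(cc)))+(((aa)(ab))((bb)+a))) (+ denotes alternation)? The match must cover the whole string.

no

Neither (((b+b)(cb))+(c(cc))) nor (((aa)(ab))((bb)+a)) matches bbccabbbcc.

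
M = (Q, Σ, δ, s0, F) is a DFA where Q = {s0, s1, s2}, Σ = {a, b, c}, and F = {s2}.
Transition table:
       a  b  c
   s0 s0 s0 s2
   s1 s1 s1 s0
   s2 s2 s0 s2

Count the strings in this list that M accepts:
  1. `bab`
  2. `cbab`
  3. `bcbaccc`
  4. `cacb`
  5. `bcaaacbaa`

1

`bab`: rejected
`cbab`: rejected
`bcbaccc`: accepted
`cacb`: rejected
`bcaaacbaa`: rejected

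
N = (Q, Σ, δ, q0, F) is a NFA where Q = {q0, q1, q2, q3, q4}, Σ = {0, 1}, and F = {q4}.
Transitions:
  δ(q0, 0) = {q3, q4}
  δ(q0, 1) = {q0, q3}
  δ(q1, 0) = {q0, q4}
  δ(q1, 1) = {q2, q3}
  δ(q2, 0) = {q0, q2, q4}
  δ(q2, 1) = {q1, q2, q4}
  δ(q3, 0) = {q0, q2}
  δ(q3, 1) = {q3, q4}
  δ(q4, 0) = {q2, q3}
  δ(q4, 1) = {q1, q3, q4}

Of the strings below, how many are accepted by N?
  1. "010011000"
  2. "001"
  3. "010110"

3

"010011000": accepted
"001": accepted
"010110": accepted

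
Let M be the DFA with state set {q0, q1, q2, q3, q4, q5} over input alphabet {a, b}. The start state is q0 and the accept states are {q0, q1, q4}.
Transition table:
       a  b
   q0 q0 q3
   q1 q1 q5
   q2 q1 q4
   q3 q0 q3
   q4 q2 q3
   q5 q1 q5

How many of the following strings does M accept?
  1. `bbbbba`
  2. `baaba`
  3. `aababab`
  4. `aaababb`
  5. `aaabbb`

2

`bbbbba`: accepted
`baaba`: accepted
`aababab`: rejected
`aaababb`: rejected
`aaabbb`: rejected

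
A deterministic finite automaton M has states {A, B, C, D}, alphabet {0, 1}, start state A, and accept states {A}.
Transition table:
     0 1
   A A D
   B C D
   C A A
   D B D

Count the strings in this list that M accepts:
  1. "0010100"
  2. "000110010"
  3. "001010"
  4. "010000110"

1

"0010100": rejected
"000110010": accepted
"001010": rejected
"010000110": rejected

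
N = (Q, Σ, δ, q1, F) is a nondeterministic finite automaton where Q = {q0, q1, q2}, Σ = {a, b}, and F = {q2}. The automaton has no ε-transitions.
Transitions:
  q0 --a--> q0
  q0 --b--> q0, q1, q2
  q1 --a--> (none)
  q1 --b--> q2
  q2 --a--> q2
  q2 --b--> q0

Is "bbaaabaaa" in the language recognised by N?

accepted

Start: {q1}
read b: {q2}
read b: {q0}
read a: {q0}
read a: {q0}
read a: {q0}
read b: {q0, q1, q2}
read a: {q0, q2}
read a: {q0, q2}
read a: {q0, q2}
Reachable ∩ accepting = {q2} — nonempty.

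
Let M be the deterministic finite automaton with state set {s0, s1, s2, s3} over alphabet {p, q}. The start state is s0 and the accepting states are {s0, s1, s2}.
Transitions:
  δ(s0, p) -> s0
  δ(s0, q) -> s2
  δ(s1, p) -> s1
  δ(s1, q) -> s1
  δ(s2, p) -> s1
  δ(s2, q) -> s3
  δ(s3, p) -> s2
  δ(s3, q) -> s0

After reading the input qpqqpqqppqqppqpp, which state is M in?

s0 --q--> s2
s2 --p--> s1
s1 --q--> s1
s1 --q--> s1
s1 --p--> s1
s1 --q--> s1
s1 --q--> s1
s1 --p--> s1
s1 --p--> s1
s1 --q--> s1
s1 --q--> s1
s1 --p--> s1
s1 --p--> s1
s1 --q--> s1
s1 --p--> s1
s1 --p--> s1

s1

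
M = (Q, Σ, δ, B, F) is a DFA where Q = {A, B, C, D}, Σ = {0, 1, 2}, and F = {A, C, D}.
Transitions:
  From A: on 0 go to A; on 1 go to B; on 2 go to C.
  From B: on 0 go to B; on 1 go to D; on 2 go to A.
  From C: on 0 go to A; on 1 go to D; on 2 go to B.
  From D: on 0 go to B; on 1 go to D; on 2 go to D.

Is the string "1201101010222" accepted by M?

rejected

B --1--> D
D --2--> D
D --0--> B
B --1--> D
D --1--> D
D --0--> B
B --1--> D
D --0--> B
B --1--> D
D --0--> B
B --2--> A
A --2--> C
C --2--> B
End in state B, which is not an accepting state.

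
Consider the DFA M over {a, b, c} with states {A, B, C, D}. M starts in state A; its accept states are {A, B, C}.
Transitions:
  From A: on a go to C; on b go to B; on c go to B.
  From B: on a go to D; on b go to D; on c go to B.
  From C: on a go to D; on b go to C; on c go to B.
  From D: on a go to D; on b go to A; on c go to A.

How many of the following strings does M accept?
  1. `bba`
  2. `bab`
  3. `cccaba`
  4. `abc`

3

`bba`: rejected
`bab`: accepted
`cccaba`: accepted
`abc`: accepted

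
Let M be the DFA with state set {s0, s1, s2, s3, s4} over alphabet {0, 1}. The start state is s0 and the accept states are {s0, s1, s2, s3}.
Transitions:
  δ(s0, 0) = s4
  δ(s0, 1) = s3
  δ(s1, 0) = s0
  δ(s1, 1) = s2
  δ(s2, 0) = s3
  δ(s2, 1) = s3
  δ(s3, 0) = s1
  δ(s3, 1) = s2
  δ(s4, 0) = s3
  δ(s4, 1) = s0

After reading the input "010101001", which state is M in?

s2

s0 --0--> s4
s4 --1--> s0
s0 --0--> s4
s4 --1--> s0
s0 --0--> s4
s4 --1--> s0
s0 --0--> s4
s4 --0--> s3
s3 --1--> s2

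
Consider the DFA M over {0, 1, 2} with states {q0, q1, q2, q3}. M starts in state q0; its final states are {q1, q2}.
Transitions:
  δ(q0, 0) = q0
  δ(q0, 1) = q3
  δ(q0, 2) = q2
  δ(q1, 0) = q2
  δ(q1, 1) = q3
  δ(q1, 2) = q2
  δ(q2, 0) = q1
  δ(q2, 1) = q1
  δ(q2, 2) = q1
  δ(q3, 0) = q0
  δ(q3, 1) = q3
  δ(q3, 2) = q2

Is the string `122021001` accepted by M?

q0 --1--> q3
q3 --2--> q2
q2 --2--> q1
q1 --0--> q2
q2 --2--> q1
q1 --1--> q3
q3 --0--> q0
q0 --0--> q0
q0 --1--> q3
End in state q3, which is not an accepting state.

rejected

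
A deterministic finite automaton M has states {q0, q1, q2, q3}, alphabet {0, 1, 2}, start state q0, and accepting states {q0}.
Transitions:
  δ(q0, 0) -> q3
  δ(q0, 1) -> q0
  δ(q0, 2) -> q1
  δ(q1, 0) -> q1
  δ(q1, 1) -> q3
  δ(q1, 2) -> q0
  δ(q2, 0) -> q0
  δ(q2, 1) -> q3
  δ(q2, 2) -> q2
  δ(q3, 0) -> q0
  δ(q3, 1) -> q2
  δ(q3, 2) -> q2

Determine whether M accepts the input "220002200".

q0 --2--> q1
q1 --2--> q0
q0 --0--> q3
q3 --0--> q0
q0 --0--> q3
q3 --2--> q2
q2 --2--> q2
q2 --0--> q0
q0 --0--> q3
End in state q3, which is not an accepting state.

rejected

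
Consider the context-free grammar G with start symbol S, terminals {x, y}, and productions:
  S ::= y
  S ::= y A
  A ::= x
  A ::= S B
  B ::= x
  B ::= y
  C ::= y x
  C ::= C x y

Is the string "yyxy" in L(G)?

S ⇒ yA ⇒ ySB ⇒ yyAB ⇒ yyxB ⇒ yyxy

yes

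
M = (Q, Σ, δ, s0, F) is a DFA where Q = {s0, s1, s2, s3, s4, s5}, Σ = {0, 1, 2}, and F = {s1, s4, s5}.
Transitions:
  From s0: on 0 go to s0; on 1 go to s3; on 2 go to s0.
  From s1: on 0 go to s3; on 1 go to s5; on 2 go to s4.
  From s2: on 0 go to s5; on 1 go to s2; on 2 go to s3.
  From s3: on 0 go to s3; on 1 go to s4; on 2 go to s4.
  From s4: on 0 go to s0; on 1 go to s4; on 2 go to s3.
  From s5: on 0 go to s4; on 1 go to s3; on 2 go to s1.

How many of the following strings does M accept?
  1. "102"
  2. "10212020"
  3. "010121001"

"102": accepted
"10212020": rejected
"010121001": rejected

1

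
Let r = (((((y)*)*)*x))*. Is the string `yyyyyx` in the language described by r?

Split into 1 piece yyyyyx; each matches ((((y)*)*)*x).

yes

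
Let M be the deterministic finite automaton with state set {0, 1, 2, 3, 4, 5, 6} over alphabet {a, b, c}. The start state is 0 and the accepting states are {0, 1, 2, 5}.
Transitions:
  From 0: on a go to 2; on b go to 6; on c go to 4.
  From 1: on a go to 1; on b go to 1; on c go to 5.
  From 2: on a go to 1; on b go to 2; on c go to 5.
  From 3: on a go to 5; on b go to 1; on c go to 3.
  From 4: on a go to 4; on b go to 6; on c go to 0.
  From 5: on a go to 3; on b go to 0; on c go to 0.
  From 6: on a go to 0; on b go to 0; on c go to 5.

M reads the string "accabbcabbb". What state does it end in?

1

0 --a--> 2
2 --c--> 5
5 --c--> 0
0 --a--> 2
2 --b--> 2
2 --b--> 2
2 --c--> 5
5 --a--> 3
3 --b--> 1
1 --b--> 1
1 --b--> 1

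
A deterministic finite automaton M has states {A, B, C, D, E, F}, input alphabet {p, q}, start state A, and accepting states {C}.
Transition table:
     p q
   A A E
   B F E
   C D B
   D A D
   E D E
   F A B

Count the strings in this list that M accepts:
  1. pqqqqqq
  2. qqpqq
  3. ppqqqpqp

pqqqqqq: rejected
qqpqq: rejected
ppqqqpqp: rejected

0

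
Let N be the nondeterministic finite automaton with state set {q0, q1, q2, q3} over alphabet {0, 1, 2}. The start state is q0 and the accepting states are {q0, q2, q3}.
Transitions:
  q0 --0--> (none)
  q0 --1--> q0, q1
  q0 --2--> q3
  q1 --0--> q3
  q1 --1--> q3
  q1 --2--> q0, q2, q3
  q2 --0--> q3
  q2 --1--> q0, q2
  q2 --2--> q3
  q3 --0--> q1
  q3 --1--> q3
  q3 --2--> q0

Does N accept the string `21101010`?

rejected

Start: {q0}
read 2: {q3}
read 1: {q3}
read 1: {q3}
read 0: {q1}
read 1: {q3}
read 0: {q1}
read 1: {q3}
read 0: {q1}
Reachable ∩ accepting = {} — empty.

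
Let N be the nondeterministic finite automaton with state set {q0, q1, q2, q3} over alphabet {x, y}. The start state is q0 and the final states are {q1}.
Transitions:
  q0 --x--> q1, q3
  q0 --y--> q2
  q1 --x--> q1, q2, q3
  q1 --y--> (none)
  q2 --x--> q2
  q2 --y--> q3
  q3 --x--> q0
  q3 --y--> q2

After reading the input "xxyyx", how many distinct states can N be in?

Start: {q0}
read x: {q1, q3}
read x: {q0, q1, q2, q3}
read y: {q2, q3}
read y: {q2, q3}
read x: {q0, q2}
Final reachable set {q0, q2} has 2 states.

2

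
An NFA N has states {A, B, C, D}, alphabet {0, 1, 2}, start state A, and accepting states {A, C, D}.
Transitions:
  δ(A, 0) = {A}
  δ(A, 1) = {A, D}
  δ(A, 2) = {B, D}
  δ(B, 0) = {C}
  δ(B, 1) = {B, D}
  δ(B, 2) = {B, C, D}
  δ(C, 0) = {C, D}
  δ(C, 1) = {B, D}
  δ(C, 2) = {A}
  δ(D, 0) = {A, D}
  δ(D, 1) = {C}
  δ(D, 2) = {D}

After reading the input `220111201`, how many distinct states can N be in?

Start: {A}
read 2: {B, D}
read 2: {B, C, D}
read 0: {A, C, D}
read 1: {A, B, C, D}
read 1: {A, B, C, D}
read 1: {A, B, C, D}
read 2: {A, B, C, D}
read 0: {A, C, D}
read 1: {A, B, C, D}
Final reachable set {A, B, C, D} has 4 states.

4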